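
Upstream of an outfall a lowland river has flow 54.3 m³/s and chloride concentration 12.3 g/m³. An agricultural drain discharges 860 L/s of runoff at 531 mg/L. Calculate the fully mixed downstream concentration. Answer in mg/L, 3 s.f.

20.4 mg/L

860 L/s = 0.86 m³/s.
By mass balance at complete mixing, C = (0.86·531 + 54.3·12.3) / (0.86 + 54.3) = 1125/55.16 = 20.39 mg/L.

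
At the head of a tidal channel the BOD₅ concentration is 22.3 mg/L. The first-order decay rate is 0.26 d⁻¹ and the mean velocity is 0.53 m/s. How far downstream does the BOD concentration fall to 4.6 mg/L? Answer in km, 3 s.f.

From C = C₀·e^(−kt), t = ln(C₀/C)/k = ln(22.3/4.6)/0.26 = 1.579/0.26 = 6.071 d.
Distance = v·t = 0.53 m/s × 5.246e+05 s = 2.78e+05 m = 278 km.

278 km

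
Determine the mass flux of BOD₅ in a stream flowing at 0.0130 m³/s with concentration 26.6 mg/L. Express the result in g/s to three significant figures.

Mass flux = Q·C = 0.013 m³/s × 26.6 g/m³ = 0.3458 g/s.

0.346 g/s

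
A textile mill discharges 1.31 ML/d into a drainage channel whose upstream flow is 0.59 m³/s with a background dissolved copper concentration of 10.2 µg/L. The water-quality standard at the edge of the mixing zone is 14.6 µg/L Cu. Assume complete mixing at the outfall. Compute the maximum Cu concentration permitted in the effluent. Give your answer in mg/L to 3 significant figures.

1.31 ML/d = 0.01516 m³/s.
10.2 µg/L = 0.0102 mg/L.
14.6 µg/L = 0.0146 mg/L.
Mass balance: 0.0146·0.6052 = 0.01516·Cₑ + 0.59·0.0102.
Cₑ = (0.008835 − 0.006018) / 0.01516 = 0.1858 mg/L.

0.186 mg/L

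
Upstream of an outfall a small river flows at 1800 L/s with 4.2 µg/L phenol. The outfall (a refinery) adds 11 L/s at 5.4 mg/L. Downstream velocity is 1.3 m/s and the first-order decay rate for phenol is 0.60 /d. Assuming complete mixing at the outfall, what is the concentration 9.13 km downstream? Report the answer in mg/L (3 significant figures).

11 L/s = 0.011 m³/s.
1800 L/s = 1.8 m³/s.
4.2 µg/L = 0.0042 mg/L.
After complete mixing, C₀ = (0.011·5.4 + 1.8·0.0042) / 1.811 = 0.03697 mg/L.
Travel time t = 9130 m / 1.3 m/s = 7023 s = 0.08129 d.
C = 0.03697·exp(−0.60·0.08129) = 0.03697·0.9524 = 0.03521 mg/L.

0.0352 mg/L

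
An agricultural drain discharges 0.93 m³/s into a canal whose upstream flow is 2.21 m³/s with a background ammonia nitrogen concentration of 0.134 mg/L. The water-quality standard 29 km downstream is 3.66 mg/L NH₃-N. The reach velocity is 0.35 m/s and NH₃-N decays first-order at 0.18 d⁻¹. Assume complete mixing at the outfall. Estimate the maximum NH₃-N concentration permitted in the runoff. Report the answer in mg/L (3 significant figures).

Travel time to the compliance point: t = 2.9e+04/0.35 = 8.286e+04 s = 0.959 d; decay factor exp(−0.18·0.959) = 0.8415.
So the concentration just after mixing may be at most 3.66/0.8415 = 4.35 mg/L.
Mass balance: 4.35·3.14 = 0.93·Cₑ + 2.21·0.134.
Cₑ = (13.66 − 0.2961) / 0.93 = 14.37 mg/L.

14.4 mg/L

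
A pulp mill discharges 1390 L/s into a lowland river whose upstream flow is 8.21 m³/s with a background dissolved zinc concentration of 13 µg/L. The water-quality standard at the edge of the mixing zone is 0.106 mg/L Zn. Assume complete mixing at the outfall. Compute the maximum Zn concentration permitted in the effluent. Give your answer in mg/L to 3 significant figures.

1390 L/s = 1.39 m³/s.
13 µg/L = 0.013 mg/L.
Mass balance: 0.106·9.6 = 1.39·Cₑ + 8.21·0.013.
Cₑ = (1.018 − 0.1067) / 1.39 = 0.6553 mg/L.

0.655 mg/L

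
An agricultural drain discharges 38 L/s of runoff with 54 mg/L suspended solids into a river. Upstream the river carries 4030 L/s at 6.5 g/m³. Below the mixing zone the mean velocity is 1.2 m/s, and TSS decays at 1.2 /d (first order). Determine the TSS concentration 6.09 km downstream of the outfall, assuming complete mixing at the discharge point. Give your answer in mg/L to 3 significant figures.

38 L/s = 0.038 m³/s.
4030 L/s = 4.03 m³/s.
After complete mixing, C₀ = (0.038·54 + 4.03·6.5) / 4.068 = 6.944 mg/L.
Travel time t = 6090 m / 1.2 m/s = 5075 s = 0.05874 d.
C = 6.944·exp(−1.2·0.05874) = 6.944·0.9319 = 6.471 mg/L.

6.47 mg/L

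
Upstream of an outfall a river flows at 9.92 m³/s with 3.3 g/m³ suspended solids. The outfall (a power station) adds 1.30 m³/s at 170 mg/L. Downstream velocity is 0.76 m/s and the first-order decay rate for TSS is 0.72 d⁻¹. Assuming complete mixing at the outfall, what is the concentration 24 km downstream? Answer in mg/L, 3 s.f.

After complete mixing, C₀ = (1.3·170 + 9.92·3.3) / 11.22 = 22.61 mg/L.
Travel time t = 2.4e+04 m / 0.76 m/s = 3.158e+04 s = 0.3655 d.
C = 22.61·exp(−0.72·0.3655) = 22.61·0.7686 = 17.38 mg/L.

17.4 mg/L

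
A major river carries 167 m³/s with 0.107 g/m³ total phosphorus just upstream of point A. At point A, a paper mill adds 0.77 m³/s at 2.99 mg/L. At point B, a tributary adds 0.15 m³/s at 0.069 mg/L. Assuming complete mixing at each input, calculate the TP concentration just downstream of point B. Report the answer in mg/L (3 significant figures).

0.120 mg/L

After input A: C = (167·0.107 + 0.77·2.99) / 167.8 = 0.1202 mg/L.
After input B: C = (167.8·0.1202 + 0.15·0.069) / 167.9 = 0.1202 mg/L.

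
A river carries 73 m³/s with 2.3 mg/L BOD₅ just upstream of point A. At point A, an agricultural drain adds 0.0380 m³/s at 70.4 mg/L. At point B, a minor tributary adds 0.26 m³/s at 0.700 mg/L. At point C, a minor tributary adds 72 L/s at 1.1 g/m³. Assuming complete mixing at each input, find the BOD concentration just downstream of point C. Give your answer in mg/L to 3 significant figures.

2.33 mg/L

After input A: C = (73·2.3 + 0.038·70.4) / 73.04 = 2.335 mg/L.
After input B: C = (73.04·2.335 + 0.26·0.7) / 73.3 = 2.33 mg/L.
72 L/s = 0.072 m³/s.
After input C: C = (73.3·2.33 + 0.072·1.1) / 73.37 = 2.328 mg/L.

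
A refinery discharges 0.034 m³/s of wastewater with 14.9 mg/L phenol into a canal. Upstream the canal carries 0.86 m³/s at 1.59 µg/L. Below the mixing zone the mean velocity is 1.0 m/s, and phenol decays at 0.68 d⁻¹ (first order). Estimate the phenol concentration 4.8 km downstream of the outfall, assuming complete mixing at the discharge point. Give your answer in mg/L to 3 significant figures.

0.547 mg/L

1.59 µg/L = 0.00159 mg/L.
After complete mixing, C₀ = (0.034·14.9 + 0.86·0.00159) / 0.894 = 0.5682 mg/L.
Travel time t = 4800 m / 1.0 m/s = 4800 s = 0.05556 d.
C = 0.5682·exp(−0.68·0.05556) = 0.5682·0.9629 = 0.5471 mg/L.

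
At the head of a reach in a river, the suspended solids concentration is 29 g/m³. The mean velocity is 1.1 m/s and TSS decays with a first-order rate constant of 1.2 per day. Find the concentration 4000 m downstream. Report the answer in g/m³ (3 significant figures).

Travel time t = 4000 m / 1.1 m/s = 4000/1.1 = 3636 s = 0.04209 d.
First-order decay: C = 29·exp(−1.2·0.04209) = 29·0.9507 = 27.57 g/m³.

27.6 g/m³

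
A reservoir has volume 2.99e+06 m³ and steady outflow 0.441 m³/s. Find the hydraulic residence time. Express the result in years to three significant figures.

0.215 yr

Q = 0.441 m³/s × 3.156e+07 s/yr = 1.392e+07 m³/yr.
Hydraulic residence time τ = V/Q = 2.99e+06/1.392e+07 = 0.2148 yr.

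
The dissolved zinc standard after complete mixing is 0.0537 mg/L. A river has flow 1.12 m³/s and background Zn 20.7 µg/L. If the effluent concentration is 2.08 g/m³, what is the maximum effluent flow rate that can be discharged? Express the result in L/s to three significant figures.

20.7 µg/L = 0.0207 mg/L.
Mass balance at complete mixing: C_std·(Q_w + Q_r) = Q_w·C_e + Q_r·C_b.
Rearranging, Q_w = Q_r·(C_std − C_b)/(C_e − C_std) = 1.12·(0.0537 − 0.0207) / (2.08 − 0.0537) = 0.01824 m³/s.
= 18.24 L/s.

18.2 L/s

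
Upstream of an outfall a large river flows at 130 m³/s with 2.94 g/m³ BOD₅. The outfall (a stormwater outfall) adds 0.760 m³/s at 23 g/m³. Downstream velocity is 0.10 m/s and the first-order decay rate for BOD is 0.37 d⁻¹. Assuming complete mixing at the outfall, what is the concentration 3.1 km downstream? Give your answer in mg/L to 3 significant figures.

After complete mixing, C₀ = (0.76·23 + 130·2.94) / 130.8 = 3.057 mg/L.
Travel time t = 3100 m / 0.10 m/s = 3.1e+04 s = 0.3588 d.
C = 3.057·exp(−0.37·0.3588) = 3.057·0.8757 = 2.677 mg/L.

2.68 mg/L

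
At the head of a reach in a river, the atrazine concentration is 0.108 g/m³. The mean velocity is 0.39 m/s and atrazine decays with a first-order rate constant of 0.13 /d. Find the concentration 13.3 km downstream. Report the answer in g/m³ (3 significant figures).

0.103 g/m³

Travel time t = 13.3 km / 0.39 m/s = 1.33e+04/0.39 = 3.41e+04 s = 0.3947 d.
First-order decay: C = 0.108·exp(−0.13·0.3947) = 0.108·0.95 = 0.1026 g/m³.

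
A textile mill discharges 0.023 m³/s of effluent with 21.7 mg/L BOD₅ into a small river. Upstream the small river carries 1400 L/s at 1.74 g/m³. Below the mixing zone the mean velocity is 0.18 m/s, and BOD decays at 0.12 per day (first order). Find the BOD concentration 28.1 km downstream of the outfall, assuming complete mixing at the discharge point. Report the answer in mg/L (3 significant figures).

1.66 mg/L

1400 L/s = 1.4 m³/s.
After complete mixing, C₀ = (0.023·21.7 + 1.4·1.74) / 1.423 = 2.063 mg/L.
Travel time t = 2.81e+04 m / 0.18 m/s = 1.561e+05 s = 1.807 d.
C = 2.063·exp(−0.12·1.807) = 2.063·0.8051 = 1.661 mg/L.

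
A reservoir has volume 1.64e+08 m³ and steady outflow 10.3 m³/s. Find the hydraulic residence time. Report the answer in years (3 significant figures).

Q = 10.3 m³/s × 3.156e+07 s/yr = 3.25e+08 m³/yr.
Hydraulic residence time τ = V/Q = 1.64e+08/3.25e+08 = 0.5045 yr.

0.505 yr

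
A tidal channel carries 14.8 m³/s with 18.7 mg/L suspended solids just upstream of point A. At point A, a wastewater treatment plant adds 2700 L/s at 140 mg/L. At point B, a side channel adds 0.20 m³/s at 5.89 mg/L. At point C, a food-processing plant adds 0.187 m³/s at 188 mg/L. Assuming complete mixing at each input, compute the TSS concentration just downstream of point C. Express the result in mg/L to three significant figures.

38.6 mg/L

2700 L/s = 2.7 m³/s.
After input A: C = (14.8·18.7 + 2.7·140) / 17.5 = 37.41 mg/L.
After input B: C = (17.5·37.41 + 0.2·5.89) / 17.7 = 37.06 mg/L.
After input C: C = (17.7·37.06 + 0.187·188) / 17.89 = 38.64 mg/L.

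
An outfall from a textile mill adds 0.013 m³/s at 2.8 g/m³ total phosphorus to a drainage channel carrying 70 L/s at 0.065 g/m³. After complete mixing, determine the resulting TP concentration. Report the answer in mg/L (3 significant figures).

0.493 mg/L

70 L/s = 0.07 m³/s.
Conservation of mass across the mixing zone: C = (0.013·2.8 + 0.07·0.065) / (0.013 + 0.07) = 0.04095/0.083 = 0.4934 mg/L.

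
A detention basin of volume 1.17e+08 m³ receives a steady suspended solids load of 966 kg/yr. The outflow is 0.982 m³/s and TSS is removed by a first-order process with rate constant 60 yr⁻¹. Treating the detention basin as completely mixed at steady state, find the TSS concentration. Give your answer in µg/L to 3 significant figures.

Outflow Q = 0.982 m³/s × 3.156e+07 s/yr = 3.099e+07 m³/yr.
Steady-state CSTR mass balance: W = Q·C + k·V·C, so C = W/(Q + kV).
Q + kV = 3.099e+07 + 60·1.17e+08 = 7.051e+09 m³/yr.
C = 966/7.051e+09 = 1.37e-07 kg/m³ = 0.000137 mg/L = 0.137 µg/L.

0.137 µg/L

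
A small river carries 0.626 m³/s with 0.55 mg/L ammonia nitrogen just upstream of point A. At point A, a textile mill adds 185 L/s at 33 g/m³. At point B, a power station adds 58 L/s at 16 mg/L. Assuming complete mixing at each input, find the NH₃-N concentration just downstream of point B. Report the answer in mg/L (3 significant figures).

8.49 mg/L

185 L/s = 0.185 m³/s.
After input A: C = (0.626·0.55 + 0.185·33) / 0.811 = 7.952 mg/L.
58 L/s = 0.058 m³/s.
After input B: C = (0.811·7.952 + 0.058·16) / 0.869 = 8.489 mg/L.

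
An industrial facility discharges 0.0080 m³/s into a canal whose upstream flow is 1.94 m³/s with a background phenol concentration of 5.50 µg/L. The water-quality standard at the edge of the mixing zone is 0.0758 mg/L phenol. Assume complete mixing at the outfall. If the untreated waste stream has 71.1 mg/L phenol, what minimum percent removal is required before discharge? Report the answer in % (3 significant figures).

5.50 µg/L = 0.0055 mg/L.
Mass balance: 0.0758·1.948 = 0.008·Cₑ + 1.94·0.0055.
Cₑ = (0.1477 − 0.01067) / 0.008 = 17.12 mg/L.
Required removal = 1 − 17.12/71.1 = 75.92 %.

75.9 %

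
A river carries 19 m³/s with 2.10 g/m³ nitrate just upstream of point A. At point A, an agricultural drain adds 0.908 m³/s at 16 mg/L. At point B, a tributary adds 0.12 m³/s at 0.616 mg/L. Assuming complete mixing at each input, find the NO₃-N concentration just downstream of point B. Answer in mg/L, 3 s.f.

2.72 mg/L

After input A: C = (19·2.1 + 0.908·16) / 19.91 = 2.734 mg/L.
After input B: C = (19.91·2.734 + 0.12·0.616) / 20.03 = 2.721 mg/L.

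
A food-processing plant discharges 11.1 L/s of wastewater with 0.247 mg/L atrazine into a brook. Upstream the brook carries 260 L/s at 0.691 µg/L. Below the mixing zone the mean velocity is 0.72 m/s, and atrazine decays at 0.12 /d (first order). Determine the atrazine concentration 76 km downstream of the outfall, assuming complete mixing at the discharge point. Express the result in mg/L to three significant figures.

0.00931 mg/L

11.1 L/s = 0.0111 m³/s.
260 L/s = 0.26 m³/s.
0.691 µg/L = 0.000691 mg/L.
After complete mixing, C₀ = (0.0111·0.247 + 0.26·0.000691) / 0.2711 = 0.01078 mg/L.
Travel time t = 7.6e+04 m / 0.72 m/s = 1.056e+05 s = 1.222 d.
C = 0.01078·exp(−0.12·1.222) = 0.01078·0.8636 = 0.009306 mg/L.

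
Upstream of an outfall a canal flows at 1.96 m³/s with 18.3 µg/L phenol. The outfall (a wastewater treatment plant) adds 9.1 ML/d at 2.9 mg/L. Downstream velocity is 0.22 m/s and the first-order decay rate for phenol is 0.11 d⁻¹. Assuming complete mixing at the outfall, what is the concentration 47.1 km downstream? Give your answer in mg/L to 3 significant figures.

9.1 ML/d = 0.1053 m³/s.
18.3 µg/L = 0.0183 mg/L.
After complete mixing, C₀ = (0.1053·2.9 + 1.96·0.0183) / 2.065 = 0.1653 mg/L.
Travel time t = 4.71e+04 m / 0.22 m/s = 2.141e+05 s = 2.478 d.
C = 0.1653·exp(−0.11·2.478) = 0.1653·0.7614 = 0.1258 mg/L.

0.126 mg/L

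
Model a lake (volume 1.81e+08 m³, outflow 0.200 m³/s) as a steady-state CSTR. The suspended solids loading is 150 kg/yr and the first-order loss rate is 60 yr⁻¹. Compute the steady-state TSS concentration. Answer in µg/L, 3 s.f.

Outflow Q = 0.200 m³/s × 3.156e+07 s/yr = 6.312e+06 m³/yr.
Steady-state CSTR mass balance: W = Q·C + k·V·C, so C = W/(Q + kV).
Q + kV = 6.312e+06 + 60·1.81e+08 = 1.087e+10 m³/yr.
C = 150/1.087e+10 = 1.38e-08 kg/m³ = 1.38e-05 mg/L = 0.0138 µg/L.

0.0138 µg/L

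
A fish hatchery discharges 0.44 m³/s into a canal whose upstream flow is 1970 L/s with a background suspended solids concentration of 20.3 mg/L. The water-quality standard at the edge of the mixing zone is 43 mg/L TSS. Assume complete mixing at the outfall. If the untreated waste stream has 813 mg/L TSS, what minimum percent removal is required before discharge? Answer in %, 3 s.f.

82.2 %

1970 L/s = 1.97 m³/s.
Mass balance: 43·2.41 = 0.44·Cₑ + 1.97·20.3.
Cₑ = (103.6 − 39.99) / 0.44 = 144.6 mg/L.
Required removal = 1 − 144.6/813 = 82.21 %.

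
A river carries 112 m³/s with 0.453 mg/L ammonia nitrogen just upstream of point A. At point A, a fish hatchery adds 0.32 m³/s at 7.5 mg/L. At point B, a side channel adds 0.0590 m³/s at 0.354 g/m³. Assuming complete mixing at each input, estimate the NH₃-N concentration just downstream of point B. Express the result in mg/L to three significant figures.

After input A: C = (112·0.453 + 0.32·7.5) / 112.3 = 0.4731 mg/L.
After input B: C = (112.3·0.4731 + 0.059·0.354) / 112.4 = 0.473 mg/L.

0.473 mg/L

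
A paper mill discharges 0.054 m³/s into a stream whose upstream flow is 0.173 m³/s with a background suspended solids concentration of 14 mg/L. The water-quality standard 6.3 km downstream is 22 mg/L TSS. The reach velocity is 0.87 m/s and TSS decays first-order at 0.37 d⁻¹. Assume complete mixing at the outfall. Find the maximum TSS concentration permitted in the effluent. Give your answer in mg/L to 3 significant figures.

Travel time to the compliance point: t = 6300/0.87 = 7241 s = 0.08381 d; decay factor exp(−0.37·0.08381) = 0.9695.
So the concentration just after mixing may be at most 22/0.9695 = 22.69 mg/L.
Mass balance: 22.69·0.227 = 0.054·Cₑ + 0.173·14.
Cₑ = (5.151 − 2.422) / 0.054 = 50.54 mg/L.

50.5 mg/L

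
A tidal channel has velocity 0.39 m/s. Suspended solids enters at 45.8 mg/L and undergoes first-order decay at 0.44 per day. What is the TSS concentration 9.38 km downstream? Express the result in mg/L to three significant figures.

40.5 mg/L

Travel time t = 9.38 km / 0.39 m/s = 9380/0.39 = 2.405e+04 s = 0.2784 d.
First-order decay: C = 45.8·exp(−0.44·0.2784) = 45.8·0.8847 = 40.52 mg/L.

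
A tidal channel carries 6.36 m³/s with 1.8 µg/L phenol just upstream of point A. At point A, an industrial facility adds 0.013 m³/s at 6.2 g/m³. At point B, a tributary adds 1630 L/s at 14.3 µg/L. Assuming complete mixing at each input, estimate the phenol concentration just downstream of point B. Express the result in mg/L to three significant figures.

1.8 µg/L = 0.0018 mg/L.
After input A: C = (6.36·0.0018 + 0.013·6.2) / 6.373 = 0.01444 mg/L.
1630 L/s = 1.63 m³/s.
14.3 µg/L = 0.0143 mg/L.
After input B: C = (6.373·0.01444 + 1.63·0.0143) / 8.003 = 0.01441 mg/L.

0.0144 mg/L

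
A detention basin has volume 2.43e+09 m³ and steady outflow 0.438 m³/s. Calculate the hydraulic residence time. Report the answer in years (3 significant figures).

Q = 0.438 m³/s × 3.156e+07 s/yr = 1.382e+07 m³/yr.
Hydraulic residence time τ = V/Q = 2.43e+09/1.382e+07 = 175.8 yr.

176 yr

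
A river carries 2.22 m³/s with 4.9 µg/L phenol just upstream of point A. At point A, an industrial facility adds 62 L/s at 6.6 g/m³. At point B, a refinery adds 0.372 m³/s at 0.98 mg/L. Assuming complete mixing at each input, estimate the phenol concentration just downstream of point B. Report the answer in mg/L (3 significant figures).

4.9 µg/L = 0.0049 mg/L.
62 L/s = 0.062 m³/s.
After input A: C = (2.22·0.0049 + 0.062·6.6) / 2.282 = 0.1841 mg/L.
After input B: C = (2.282·0.1841 + 0.372·0.98) / 2.654 = 0.2956 mg/L.

0.296 mg/L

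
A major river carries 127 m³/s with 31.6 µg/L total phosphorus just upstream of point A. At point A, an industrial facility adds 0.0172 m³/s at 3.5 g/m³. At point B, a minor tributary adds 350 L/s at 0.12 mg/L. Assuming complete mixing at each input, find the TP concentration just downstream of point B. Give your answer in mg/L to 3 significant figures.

31.6 µg/L = 0.0316 mg/L.
After input A: C = (127·0.0316 + 0.0172·3.5) / 127 = 0.03207 mg/L.
350 L/s = 0.35 m³/s.
After input B: C = (127·0.03207 + 0.35·0.12) / 127.4 = 0.03231 mg/L.

0.0323 mg/L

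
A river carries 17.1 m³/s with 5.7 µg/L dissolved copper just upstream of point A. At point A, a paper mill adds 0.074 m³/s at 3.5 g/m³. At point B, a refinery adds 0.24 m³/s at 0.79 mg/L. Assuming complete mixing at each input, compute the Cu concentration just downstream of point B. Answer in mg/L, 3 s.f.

5.7 µg/L = 0.0057 mg/L.
After input A: C = (17.1·0.0057 + 0.074·3.5) / 17.17 = 0.02076 mg/L.
After input B: C = (17.17·0.02076 + 0.24·0.79) / 17.41 = 0.03136 mg/L.

0.0314 mg/L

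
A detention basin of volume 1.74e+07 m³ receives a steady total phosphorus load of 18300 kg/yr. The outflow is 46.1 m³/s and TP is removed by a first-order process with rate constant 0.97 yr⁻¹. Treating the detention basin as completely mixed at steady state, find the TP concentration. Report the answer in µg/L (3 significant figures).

12.4 µg/L

Outflow Q = 46.1 m³/s × 3.156e+07 s/yr = 1.455e+09 m³/yr.
Steady-state CSTR mass balance: W = Q·C + k·V·C, so C = W/(Q + kV).
Q + kV = 1.455e+09 + 0.97·1.74e+07 = 1.472e+09 m³/yr.
C = 18300/1.472e+09 = 1.243e-05 kg/m³ = 0.01243 mg/L = 12.43 µg/L.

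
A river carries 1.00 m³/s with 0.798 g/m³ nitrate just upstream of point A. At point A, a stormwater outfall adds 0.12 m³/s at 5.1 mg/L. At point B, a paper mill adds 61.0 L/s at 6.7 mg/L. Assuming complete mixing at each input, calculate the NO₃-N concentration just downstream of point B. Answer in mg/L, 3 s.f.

After input A: C = (1·0.798 + 0.12·5.1) / 1.12 = 1.259 mg/L.
61.0 L/s = 0.061 m³/s.
After input B: C = (1.12·1.259 + 0.061·6.7) / 1.181 = 1.54 mg/L.

1.54 mg/L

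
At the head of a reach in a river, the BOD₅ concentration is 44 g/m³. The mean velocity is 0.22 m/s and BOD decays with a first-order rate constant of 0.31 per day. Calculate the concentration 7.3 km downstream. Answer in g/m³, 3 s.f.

Travel time t = 7.3 km / 0.22 m/s = 7300/0.22 = 3.318e+04 s = 0.384 d.
First-order decay: C = 44·exp(−0.31·0.384) = 44·0.8878 = 39.06 g/m³.

39.1 g/m³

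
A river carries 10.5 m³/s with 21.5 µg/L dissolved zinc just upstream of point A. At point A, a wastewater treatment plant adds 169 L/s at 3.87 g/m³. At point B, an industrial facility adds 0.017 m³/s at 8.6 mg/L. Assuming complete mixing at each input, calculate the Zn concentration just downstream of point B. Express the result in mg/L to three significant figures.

21.5 µg/L = 0.0215 mg/L.
169 L/s = 0.169 m³/s.
After input A: C = (10.5·0.0215 + 0.169·3.87) / 10.67 = 0.08246 mg/L.
After input B: C = (10.67·0.08246 + 0.017·8.6) / 10.69 = 0.09601 mg/L.

0.0960 mg/L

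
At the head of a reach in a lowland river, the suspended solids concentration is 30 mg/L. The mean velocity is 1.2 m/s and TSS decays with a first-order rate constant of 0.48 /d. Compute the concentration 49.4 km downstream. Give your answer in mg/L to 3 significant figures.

Travel time t = 49.4 km / 1.2 m/s = 4.94e+04/1.2 = 4.117e+04 s = 0.4765 d.
First-order decay: C = 30·exp(−0.48·0.4765) = 30·0.7956 = 23.87 mg/L.

23.9 mg/L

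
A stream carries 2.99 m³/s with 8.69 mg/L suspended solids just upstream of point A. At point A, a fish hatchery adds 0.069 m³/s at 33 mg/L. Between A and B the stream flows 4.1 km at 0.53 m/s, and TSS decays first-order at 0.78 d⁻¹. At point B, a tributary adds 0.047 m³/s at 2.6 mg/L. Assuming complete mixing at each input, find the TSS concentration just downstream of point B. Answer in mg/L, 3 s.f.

8.52 mg/L

After input A: C = (2.99·8.69 + 0.069·33) / 3.059 = 9.238 mg/L.
Over the 4.1 km reach to input B (t = 7736 s = 0.08954 d), decay gives C = 9.238·exp(−0.78·0.08954) = 8.615 mg/L.
After input B: C = (3.059·8.615 + 0.047·2.6) / 3.106 = 8.524 mg/L.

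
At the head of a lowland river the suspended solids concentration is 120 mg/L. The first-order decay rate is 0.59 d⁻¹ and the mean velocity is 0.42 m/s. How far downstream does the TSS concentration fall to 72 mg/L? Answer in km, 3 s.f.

From C = C₀·e^(−kt), t = ln(C₀/C)/k = ln(120/72)/0.59 = 0.5108/0.59 = 0.8658 d.
Distance = v·t = 0.42 m/s × 7.481e+04 s = 3.142e+04 m = 31.42 km.

31.4 km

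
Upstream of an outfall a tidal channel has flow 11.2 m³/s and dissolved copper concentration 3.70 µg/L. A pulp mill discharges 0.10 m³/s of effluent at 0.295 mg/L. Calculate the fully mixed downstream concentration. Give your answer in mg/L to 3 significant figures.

0.00628 mg/L

3.70 µg/L = 0.0037 mg/L.
Conservation of mass across the mixing zone: C = (0.1·0.295 + 11.2·0.0037) / (0.1 + 11.2) = 0.07094/11.3 = 0.006278 mg/L.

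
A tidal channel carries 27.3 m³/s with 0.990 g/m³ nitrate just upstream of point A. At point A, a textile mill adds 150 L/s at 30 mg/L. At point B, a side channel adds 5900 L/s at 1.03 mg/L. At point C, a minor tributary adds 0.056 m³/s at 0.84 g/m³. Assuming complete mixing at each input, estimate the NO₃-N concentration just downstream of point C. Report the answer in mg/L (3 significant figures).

150 L/s = 0.15 m³/s.
After input A: C = (27.3·0.99 + 0.15·30) / 27.45 = 1.149 mg/L.
5900 L/s = 5.9 m³/s.
After input B: C = (27.45·1.149 + 5.9·1.03) / 33.35 = 1.128 mg/L.
After input C: C = (33.35·1.128 + 0.056·0.84) / 33.41 = 1.127 mg/L.

1.13 mg/L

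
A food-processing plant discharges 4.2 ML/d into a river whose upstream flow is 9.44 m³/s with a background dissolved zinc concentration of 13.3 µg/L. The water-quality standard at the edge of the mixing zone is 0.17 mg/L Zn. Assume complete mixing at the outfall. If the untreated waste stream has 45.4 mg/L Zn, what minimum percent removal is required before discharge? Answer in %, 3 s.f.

32.6 %

4.2 ML/d = 0.04861 m³/s.
13.3 µg/L = 0.0133 mg/L.
Mass balance: 0.17·9.489 = 0.04861·Cₑ + 9.44·0.0133.
Cₑ = (1.613 − 0.1256) / 0.04861 = 30.6 mg/L.
Required removal = 1 − 30.6/45.4 = 32.6 %.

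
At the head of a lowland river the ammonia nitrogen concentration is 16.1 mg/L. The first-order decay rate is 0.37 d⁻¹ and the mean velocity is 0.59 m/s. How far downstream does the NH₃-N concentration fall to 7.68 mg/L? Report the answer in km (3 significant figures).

From C = C₀·e^(−kt), t = ln(C₀/C)/k = ln(16.1/7.68)/0.37 = 0.7402/0.37 = 2.001 d.
Distance = v·t = 0.59 m/s × 1.728e+05 s = 1.02e+05 m = 102 km.

102 km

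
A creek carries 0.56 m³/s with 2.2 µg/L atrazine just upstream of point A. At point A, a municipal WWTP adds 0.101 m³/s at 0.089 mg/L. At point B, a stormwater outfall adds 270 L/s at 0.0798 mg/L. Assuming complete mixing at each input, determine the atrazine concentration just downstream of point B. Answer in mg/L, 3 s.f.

2.2 µg/L = 0.0022 mg/L.
After input A: C = (0.56·0.0022 + 0.101·0.089) / 0.661 = 0.01546 mg/L.
270 L/s = 0.27 m³/s.
After input B: C = (0.661·0.01546 + 0.27·0.0798) / 0.931 = 0.03412 mg/L.

0.0341 mg/L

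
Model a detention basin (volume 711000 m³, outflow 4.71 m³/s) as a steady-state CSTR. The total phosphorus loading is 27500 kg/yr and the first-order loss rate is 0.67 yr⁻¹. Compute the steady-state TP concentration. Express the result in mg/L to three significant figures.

Outflow Q = 4.71 m³/s × 3.156e+07 s/yr = 1.486e+08 m³/yr.
Steady-state CSTR mass balance: W = Q·C + k·V·C, so C = W/(Q + kV).
Q + kV = 1.486e+08 + 0.67·711000 = 1.491e+08 m³/yr.
C = 27500/1.491e+08 = 0.0001844 kg/m³ = 0.1844 mg/L.

0.184 mg/L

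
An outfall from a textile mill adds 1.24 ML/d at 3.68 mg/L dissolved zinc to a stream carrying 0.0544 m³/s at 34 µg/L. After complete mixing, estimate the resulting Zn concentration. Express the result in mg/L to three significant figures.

0.795 mg/L

1.24 ML/d = 0.01435 m³/s.
34 µg/L = 0.034 mg/L.
Flow-weighted mixing gives C = (0.01435·3.68 + 0.0544·0.034) / (0.01435 + 0.0544) = 0.05466/0.06875 = 0.7951 mg/L.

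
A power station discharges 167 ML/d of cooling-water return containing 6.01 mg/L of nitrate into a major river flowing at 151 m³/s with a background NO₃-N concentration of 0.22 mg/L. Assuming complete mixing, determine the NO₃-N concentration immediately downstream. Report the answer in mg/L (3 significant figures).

167 ML/d = 1.933 m³/s.
Conservation of mass across the mixing zone: C = (1.933·6.01 + 151·0.22) / (1.933 + 151) = 44.84/152.9 = 0.2932 mg/L.

0.293 mg/L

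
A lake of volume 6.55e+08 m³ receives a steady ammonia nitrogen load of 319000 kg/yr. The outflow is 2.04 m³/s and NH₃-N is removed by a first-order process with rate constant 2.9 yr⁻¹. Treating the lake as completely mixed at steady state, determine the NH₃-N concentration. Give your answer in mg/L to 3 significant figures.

Outflow Q = 2.04 m³/s × 3.156e+07 s/yr = 6.438e+07 m³/yr.
Steady-state CSTR mass balance: W = Q·C + k·V·C, so C = W/(Q + kV).
Q + kV = 6.438e+07 + 2.9·6.55e+08 = 1.964e+09 m³/yr.
C = 319000/1.964e+09 = 0.0001624 kg/m³ = 0.1624 mg/L.

0.162 mg/L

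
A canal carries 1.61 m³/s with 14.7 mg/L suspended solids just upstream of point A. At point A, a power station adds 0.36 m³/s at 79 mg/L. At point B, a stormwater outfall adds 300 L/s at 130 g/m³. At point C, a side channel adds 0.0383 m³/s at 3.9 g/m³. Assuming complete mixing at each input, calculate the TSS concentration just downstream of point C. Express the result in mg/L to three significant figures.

39.5 mg/L

After input A: C = (1.61·14.7 + 0.36·79) / 1.97 = 26.45 mg/L.
300 L/s = 0.3 m³/s.
After input B: C = (1.97·26.45 + 0.3·130) / 2.27 = 40.14 mg/L.
After input C: C = (2.27·40.14 + 0.0383·3.9) / 2.308 = 39.53 mg/L.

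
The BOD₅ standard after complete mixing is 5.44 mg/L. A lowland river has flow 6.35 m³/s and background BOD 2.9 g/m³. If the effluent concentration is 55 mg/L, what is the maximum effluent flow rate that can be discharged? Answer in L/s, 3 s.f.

Mass balance at complete mixing: C_std·(Q_w + Q_r) = Q_w·C_e + Q_r·C_b.
Rearranging, Q_w = Q_r·(C_std − C_b)/(C_e − C_std) = 6.35·(5.44 − 2.9) / (55 − 5.44) = 0.3254 m³/s.
= 325.4 L/s.

325 L/s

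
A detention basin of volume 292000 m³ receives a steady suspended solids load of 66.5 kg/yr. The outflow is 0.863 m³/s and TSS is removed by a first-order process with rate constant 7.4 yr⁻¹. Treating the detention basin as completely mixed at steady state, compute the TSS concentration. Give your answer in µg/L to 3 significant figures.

Outflow Q = 0.863 m³/s × 3.156e+07 s/yr = 2.723e+07 m³/yr.
Steady-state CSTR mass balance: W = Q·C + k·V·C, so C = W/(Q + kV).
Q + kV = 2.723e+07 + 7.4·292000 = 2.94e+07 m³/yr.
C = 66.5/2.94e+07 = 2.262e-06 kg/m³ = 0.002262 mg/L = 2.262 µg/L.

2.26 µg/L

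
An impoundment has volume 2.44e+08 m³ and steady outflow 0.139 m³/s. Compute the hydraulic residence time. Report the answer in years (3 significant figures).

Q = 0.139 m³/s × 3.156e+07 s/yr = 4.387e+06 m³/yr.
Hydraulic residence time τ = V/Q = 2.44e+08/4.387e+06 = 55.63 yr.

55.6 yr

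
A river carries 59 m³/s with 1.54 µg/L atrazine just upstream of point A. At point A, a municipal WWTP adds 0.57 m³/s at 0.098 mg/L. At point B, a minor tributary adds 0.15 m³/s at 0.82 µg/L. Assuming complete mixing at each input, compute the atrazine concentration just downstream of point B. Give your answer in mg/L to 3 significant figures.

0.00246 mg/L

1.54 µg/L = 0.00154 mg/L.
After input A: C = (59·0.00154 + 0.57·0.098) / 59.57 = 0.002463 mg/L.
0.82 µg/L = 0.00082 mg/L.
After input B: C = (59.57·0.002463 + 0.15·0.00082) / 59.72 = 0.002459 mg/L.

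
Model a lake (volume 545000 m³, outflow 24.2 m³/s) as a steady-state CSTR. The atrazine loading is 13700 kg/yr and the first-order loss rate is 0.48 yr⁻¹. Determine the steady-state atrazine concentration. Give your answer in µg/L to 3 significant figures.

17.9 µg/L

Outflow Q = 24.2 m³/s × 3.156e+07 s/yr = 7.637e+08 m³/yr.
Steady-state CSTR mass balance: W = Q·C + k·V·C, so C = W/(Q + kV).
Q + kV = 7.637e+08 + 0.48·545000 = 7.64e+08 m³/yr.
C = 13700/7.64e+08 = 1.793e-05 kg/m³ = 0.01793 mg/L = 17.93 µg/L.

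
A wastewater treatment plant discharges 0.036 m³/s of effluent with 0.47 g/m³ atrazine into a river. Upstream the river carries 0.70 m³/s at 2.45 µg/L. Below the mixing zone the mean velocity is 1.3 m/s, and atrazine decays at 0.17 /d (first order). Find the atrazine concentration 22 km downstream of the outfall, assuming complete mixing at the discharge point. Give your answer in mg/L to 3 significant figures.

2.45 µg/L = 0.00245 mg/L.
After complete mixing, C₀ = (0.036·0.47 + 0.7·0.00245) / 0.736 = 0.02532 mg/L.
Travel time t = 2.2e+04 m / 1.3 m/s = 1.692e+04 s = 0.1959 d.
C = 0.02532·exp(−0.17·0.1959) = 0.02532·0.9673 = 0.02449 mg/L.

0.0245 mg/L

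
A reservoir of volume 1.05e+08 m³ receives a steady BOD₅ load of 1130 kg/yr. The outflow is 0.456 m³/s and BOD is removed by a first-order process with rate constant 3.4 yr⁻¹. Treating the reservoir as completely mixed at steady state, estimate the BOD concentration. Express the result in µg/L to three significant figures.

Outflow Q = 0.456 m³/s × 3.156e+07 s/yr = 1.439e+07 m³/yr.
Steady-state CSTR mass balance: W = Q·C + k·V·C, so C = W/(Q + kV).
Q + kV = 1.439e+07 + 3.4·1.05e+08 = 3.714e+08 m³/yr.
C = 1130/3.714e+08 = 3.043e-06 kg/m³ = 0.003043 mg/L = 3.043 µg/L.

3.04 µg/L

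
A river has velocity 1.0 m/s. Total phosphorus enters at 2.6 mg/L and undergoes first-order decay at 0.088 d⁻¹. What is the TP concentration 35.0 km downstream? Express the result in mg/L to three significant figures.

Travel time t = 35.0 km / 1.0 m/s = 3.5e+04/1.0 = 3.5e+04 s = 0.4051 d.
First-order decay: C = 2.6·exp(−0.088·0.4051) = 2.6·0.965 = 2.509 mg/L.

2.51 mg/L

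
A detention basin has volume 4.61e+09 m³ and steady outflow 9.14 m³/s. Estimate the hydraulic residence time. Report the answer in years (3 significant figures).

16.0 yr

Q = 9.14 m³/s × 3.156e+07 s/yr = 2.884e+08 m³/yr.
Hydraulic residence time τ = V/Q = 4.61e+09/2.884e+08 = 15.98 yr.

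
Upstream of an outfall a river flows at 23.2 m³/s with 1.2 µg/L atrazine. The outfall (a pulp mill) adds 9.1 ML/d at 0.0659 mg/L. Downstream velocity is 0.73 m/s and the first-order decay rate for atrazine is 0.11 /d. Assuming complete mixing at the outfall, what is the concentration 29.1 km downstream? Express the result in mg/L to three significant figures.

9.1 ML/d = 0.1053 m³/s.
1.2 µg/L = 0.0012 mg/L.
After complete mixing, C₀ = (0.1053·0.0659 + 23.2·0.0012) / 23.31 = 0.001492 mg/L.
Travel time t = 2.91e+04 m / 0.73 m/s = 3.986e+04 s = 0.4614 d.
C = 0.001492·exp(−0.11·0.4614) = 0.001492·0.9505 = 0.001419 mg/L.

0.00142 mg/L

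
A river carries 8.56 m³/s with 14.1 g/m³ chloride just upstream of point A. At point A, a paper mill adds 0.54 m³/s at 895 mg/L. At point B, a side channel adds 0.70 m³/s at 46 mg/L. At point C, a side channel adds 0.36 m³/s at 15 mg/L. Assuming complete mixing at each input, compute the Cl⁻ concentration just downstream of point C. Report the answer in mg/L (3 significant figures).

63.1 mg/L

After input A: C = (8.56·14.1 + 0.54·895) / 9.1 = 66.37 mg/L.
After input B: C = (9.1·66.37 + 0.7·46) / 9.8 = 64.92 mg/L.
After input C: C = (9.8·64.92 + 0.36·15) / 10.16 = 63.15 mg/L.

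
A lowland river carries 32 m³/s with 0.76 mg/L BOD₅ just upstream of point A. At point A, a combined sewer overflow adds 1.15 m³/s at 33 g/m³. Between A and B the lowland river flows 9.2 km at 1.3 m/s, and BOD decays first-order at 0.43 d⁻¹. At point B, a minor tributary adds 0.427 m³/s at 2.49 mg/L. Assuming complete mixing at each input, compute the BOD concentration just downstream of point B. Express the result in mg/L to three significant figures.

1.82 mg/L

After input A: C = (32·0.76 + 1.15·33) / 33.15 = 1.878 mg/L.
Over the 9.2 km reach to input B (t = 7077 s = 0.08191 d), decay gives C = 1.878·exp(−0.43·0.08191) = 1.813 mg/L.
After input B: C = (33.15·1.813 + 0.427·2.49) / 33.58 = 1.822 mg/L.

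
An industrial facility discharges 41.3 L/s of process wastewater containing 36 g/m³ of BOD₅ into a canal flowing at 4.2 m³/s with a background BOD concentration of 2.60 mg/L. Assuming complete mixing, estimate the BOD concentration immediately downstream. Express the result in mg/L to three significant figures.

41.3 L/s = 0.0413 m³/s.
Flow-weighted mixing gives C = (0.0413·36 + 4.2·2.6) / (0.0413 + 4.2) = 12.41/4.241 = 2.925 mg/L.

2.93 mg/L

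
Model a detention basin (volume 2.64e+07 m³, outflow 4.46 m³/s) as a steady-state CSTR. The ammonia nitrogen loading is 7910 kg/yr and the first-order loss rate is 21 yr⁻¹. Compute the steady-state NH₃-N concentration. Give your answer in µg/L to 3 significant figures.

Outflow Q = 4.46 m³/s × 3.156e+07 s/yr = 1.407e+08 m³/yr.
Steady-state CSTR mass balance: W = Q·C + k·V·C, so C = W/(Q + kV).
Q + kV = 1.407e+08 + 21·2.64e+07 = 6.951e+08 m³/yr.
C = 7910/6.951e+08 = 1.138e-05 kg/m³ = 0.01138 mg/L = 11.38 µg/L.

11.4 µg/L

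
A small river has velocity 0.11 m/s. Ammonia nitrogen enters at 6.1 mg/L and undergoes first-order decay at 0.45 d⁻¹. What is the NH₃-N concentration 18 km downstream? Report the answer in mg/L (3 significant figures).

Travel time t = 18 km / 0.11 m/s = 1.8e+04/0.11 = 1.636e+05 s = 1.894 d.
First-order decay: C = 6.1·exp(−0.45·1.894) = 6.1·0.4264 = 2.601 mg/L.

2.60 mg/L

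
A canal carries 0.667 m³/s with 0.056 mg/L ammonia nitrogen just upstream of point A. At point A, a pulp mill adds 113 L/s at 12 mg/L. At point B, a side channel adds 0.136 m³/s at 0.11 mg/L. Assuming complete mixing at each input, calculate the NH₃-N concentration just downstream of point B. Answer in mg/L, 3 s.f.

1.54 mg/L

113 L/s = 0.113 m³/s.
After input A: C = (0.667·0.056 + 0.113·12) / 0.78 = 1.786 mg/L.
After input B: C = (0.78·1.786 + 0.136·0.11) / 0.916 = 1.537 mg/L.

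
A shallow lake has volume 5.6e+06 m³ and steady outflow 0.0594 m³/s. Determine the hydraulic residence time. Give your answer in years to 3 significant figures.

Q = 0.0594 m³/s × 3.156e+07 s/yr = 1.875e+06 m³/yr.
Hydraulic residence time τ = V/Q = 5.6e+06/1.875e+06 = 2.987 yr.

2.99 yr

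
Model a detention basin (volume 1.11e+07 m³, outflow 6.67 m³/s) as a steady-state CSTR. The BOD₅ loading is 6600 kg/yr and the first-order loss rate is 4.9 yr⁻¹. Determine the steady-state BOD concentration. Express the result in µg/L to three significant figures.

24.9 µg/L

Outflow Q = 6.67 m³/s × 3.156e+07 s/yr = 2.105e+08 m³/yr.
Steady-state CSTR mass balance: W = Q·C + k·V·C, so C = W/(Q + kV).
Q + kV = 2.105e+08 + 4.9·1.11e+07 = 2.649e+08 m³/yr.
C = 6600/2.649e+08 = 2.492e-05 kg/m³ = 0.02492 mg/L = 24.92 µg/L.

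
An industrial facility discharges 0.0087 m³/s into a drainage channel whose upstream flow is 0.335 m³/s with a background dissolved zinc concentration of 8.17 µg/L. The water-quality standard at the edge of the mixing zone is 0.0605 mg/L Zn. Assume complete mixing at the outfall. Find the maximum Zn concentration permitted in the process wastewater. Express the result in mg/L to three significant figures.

2.08 mg/L

8.17 µg/L = 0.00817 mg/L.
Mass balance: 0.0605·0.3437 = 0.0087·Cₑ + 0.335·0.00817.
Cₑ = (0.02079 − 0.002737) / 0.0087 = 2.076 mg/L.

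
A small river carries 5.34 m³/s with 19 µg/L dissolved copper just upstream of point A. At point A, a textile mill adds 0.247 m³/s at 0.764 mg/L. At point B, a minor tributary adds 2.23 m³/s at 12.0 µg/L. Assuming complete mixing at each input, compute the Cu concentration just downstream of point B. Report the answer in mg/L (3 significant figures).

19 µg/L = 0.019 mg/L.
After input A: C = (5.34·0.019 + 0.247·0.764) / 5.587 = 0.05194 mg/L.
12.0 µg/L = 0.012 mg/L.
After input B: C = (5.587·0.05194 + 2.23·0.012) / 7.817 = 0.04054 mg/L.

0.0405 mg/L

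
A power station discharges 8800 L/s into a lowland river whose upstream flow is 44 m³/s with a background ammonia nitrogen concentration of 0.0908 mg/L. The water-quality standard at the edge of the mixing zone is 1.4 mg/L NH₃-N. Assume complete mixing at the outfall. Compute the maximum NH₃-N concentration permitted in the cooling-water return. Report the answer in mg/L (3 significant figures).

7.95 mg/L

8800 L/s = 8.8 m³/s.
Mass balance: 1.4·52.8 = 8.8·Cₑ + 44·0.0908.
Cₑ = (73.92 − 3.995) / 8.8 = 7.946 mg/L.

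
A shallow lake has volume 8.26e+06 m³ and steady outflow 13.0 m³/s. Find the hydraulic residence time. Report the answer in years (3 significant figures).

0.0201 yr

Q = 13.0 m³/s × 3.156e+07 s/yr = 4.102e+08 m³/yr.
Hydraulic residence time τ = V/Q = 8.26e+06/4.102e+08 = 0.02013 yr.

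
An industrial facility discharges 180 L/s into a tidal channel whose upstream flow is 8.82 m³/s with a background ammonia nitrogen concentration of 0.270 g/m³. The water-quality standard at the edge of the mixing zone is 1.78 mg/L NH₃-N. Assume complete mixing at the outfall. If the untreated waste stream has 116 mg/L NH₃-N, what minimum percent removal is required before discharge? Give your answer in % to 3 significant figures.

180 L/s = 0.18 m³/s.
Mass balance: 1.78·9 = 0.18·Cₑ + 8.82·0.27.
Cₑ = (16.02 − 2.381) / 0.18 = 75.77 mg/L.
Required removal = 1 − 75.77/116 = 34.68 %.

34.7 %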